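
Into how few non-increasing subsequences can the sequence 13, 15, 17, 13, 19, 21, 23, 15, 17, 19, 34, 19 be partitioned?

Place each on the leftmost legal pile:
13 → new pile 1 (tops now [13])
15 → new pile 2 (tops now [13, 15])
17 → new pile 3 (tops now [13, 15, 17])
13 → pile 1 (tops now [13, 15, 17])
19 → new pile 4 (tops now [13, 15, 17, 19])
21 → new pile 5 (tops now [13, 15, 17, 19, 21])
23 → new pile 6 (tops now [13, 15, 17, 19, 21, 23])
15 → pile 2 (tops now [13, 15, 17, 19, 21, 23])
17 → pile 3 (tops now [13, 15, 17, 19, 21, 23])
19 → pile 4 (tops now [13, 15, 17, 19, 21, 23])
34 → new pile 7 (tops now [13, 15, 17, 19, 21, 23, 34])
19 → pile 4 (tops now [13, 15, 17, 19, 21, 23, 34])
Seven piles.

7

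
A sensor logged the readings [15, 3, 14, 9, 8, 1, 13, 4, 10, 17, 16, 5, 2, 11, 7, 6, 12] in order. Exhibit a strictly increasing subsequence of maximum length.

3, 9, 10, 11, 12

Patience tails give the LIS length; then backtrack through the dp parents:
15 → extends → [15]
3 → replaces 15 → [3]
14 → extends → [3, 14]
9 → replaces 14 → [3, 9]
8 → replaces 9 → [3, 8]
1 → replaces 3 → [1, 8]
13 → extends → [1, 8, 13]
4 → replaces 8 → [1, 4, 13]
10 → replaces 13 → [1, 4, 10]
17 → extends → [1, 4, 10, 17]
16 → replaces 17 → [1, 4, 10, 16]
5 → replaces 10 → [1, 4, 5, 16]
2 → replaces 4 → [1, 2, 5, 16]
11 → replaces 16 → [1, 2, 5, 11]
7 → replaces 11 → [1, 2, 5, 7]
6 → replaces 7 → [1, 2, 5, 6]
12 → extends → [1, 2, 5, 6, 12]
Length 5; one witness is 3, 9, 10, 11, 12.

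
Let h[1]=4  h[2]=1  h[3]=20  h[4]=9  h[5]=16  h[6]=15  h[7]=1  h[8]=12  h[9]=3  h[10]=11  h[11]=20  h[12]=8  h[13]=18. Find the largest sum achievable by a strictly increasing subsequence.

Let S[i] be the best sum of a strictly increasing subsequence ending at i:
i:      1  2  3  4  5  6  7  8  9 10 11 12 13
h[i]:   4  1 20  9 16 15  1 12  3 11 20  8 18
S:      4  1 24 13 29 28  1 25  4 24 49 12 47
Maximum is 49 (e.g. 4 + 9 + 16 + 20).

49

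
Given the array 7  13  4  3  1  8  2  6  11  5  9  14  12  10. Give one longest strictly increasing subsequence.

Patience tails give the LIS length; then backtrack through the dp parents:
7 → extends → [7]
13 → extends → [7, 13]
4 → replaces 7 → [4, 13]
3 → replaces 4 → [3, 13]
1 → replaces 3 → [1, 13]
8 → replaces 13 → [1, 8]
2 → replaces 8 → [1, 2]
6 → extends → [1, 2, 6]
11 → extends → [1, 2, 6, 11]
5 → replaces 6 → [1, 2, 5, 11]
9 → replaces 11 → [1, 2, 5, 9]
14 → extends → [1, 2, 5, 9, 14]
12 → replaces 14 → [1, 2, 5, 9, 12]
10 → replaces 12 → [1, 2, 5, 9, 10]
Length 5; one witness is 1, 2, 6, 11, 14.

1, 2, 6, 11, 14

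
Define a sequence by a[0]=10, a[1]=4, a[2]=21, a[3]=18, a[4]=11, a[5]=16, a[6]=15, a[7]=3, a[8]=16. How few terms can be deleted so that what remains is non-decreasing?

Fewest deletions = n − (longest non-decreasing subsequence).
i:      0  1  2  3  4  5  6  7  8
a[i]:  10  4 21 18 11 16 15  3 16
dp:     1  1  2  2  2  3  3  1  4
max dp = 4, so deletions = 9 − 4 = 5.

5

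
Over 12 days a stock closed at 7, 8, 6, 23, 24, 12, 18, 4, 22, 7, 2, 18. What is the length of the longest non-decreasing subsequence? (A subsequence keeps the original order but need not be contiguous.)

Let dp[i] be the length of the longest such subsequence ending at index i:
i:      1  2  3  4  5  6  7  8  9 10 11 12
a[i]:   7  8  6 23 24 12 18  4 22  7  2 18
dp:     1  2  1  3  4  3  4  1  5  2  1  5
Maximum dp value is 5.

5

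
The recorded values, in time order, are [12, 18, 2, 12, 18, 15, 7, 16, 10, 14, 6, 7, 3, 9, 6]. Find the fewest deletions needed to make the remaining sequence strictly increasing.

11

Fewest deletions = n − (longest strictly increasing subsequence).
Patience tails:
12 → extends → [12]
18 → extends → [12, 18]
2 → replaces 12 → [2, 18]
12 → replaces 18 → [2, 12]
18 → extends → [2, 12, 18]
15 → replaces 18 → [2, 12, 15]
7 → replaces 12 → [2, 7, 15]
16 → extends → [2, 7, 15, 16]
10 → replaces 15 → [2, 7, 10, 16]
14 → replaces 16 → [2, 7, 10, 14]
6 → replaces 7 → [2, 6, 10, 14]
7 → replaces 10 → [2, 6, 7, 14]
3 → replaces 6 → [2, 3, 7, 14]
9 → replaces 14 → [2, 3, 7, 9]
6 → replaces 7 → [2, 3, 6, 9]
Longest strictly increasing subsequence has length 4, so deletions = 15 − 4 = 11.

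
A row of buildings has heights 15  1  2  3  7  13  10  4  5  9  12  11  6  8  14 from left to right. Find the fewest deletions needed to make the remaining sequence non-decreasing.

Fewest deletions = n − (longest non-decreasing subsequence).
Patience tails:
15 → extends → [15]
1 → replaces 15 → [1]
2 → extends → [1, 2]
3 → extends → [1, 2, 3]
7 → extends → [1, 2, 3, 7]
13 → extends → [1, 2, 3, 7, 13]
10 → replaces 13 → [1, 2, 3, 7, 10]
4 → replaces 7 → [1, 2, 3, 4, 10]
5 → replaces 10 → [1, 2, 3, 4, 5]
9 → extends → [1, 2, 3, 4, 5, 9]
12 → extends → [1, 2, 3, 4, 5, 9, 12]
11 → replaces 12 → [1, 2, 3, 4, 5, 9, 11]
6 → replaces 9 → [1, 2, 3, 4, 5, 6, 11]
8 → replaces 11 → [1, 2, 3, 4, 5, 6, 8]
14 → extends → [1, 2, 3, 4, 5, 6, 8, 14]
Longest non-decreasing subsequence has length 8, so deletions = 15 − 8 = 7.

7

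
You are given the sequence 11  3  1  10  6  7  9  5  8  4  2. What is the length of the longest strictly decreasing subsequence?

Let dp[i] be the longest strictly decreasing subsequence ending at i:
i:      1  2  3  4  5  6  7  8  9 10 11
a[i]:  11  3  1 10  6  7  9  5  8  4  2
dp:     1  2  3  2  3  3  3  4  4  5  6
Maximum is 6.

6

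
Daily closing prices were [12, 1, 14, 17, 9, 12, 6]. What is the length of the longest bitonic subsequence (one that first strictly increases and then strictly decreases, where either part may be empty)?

inc[i] = longest strictly increasing subsequence ending at i; dec[i] = longest strictly decreasing subsequence starting at i:
i:      1  2  3  4  5  6  7
a[i]:  12  1 14 17  9 12  6
inc:    1  1  2  3  2  3  2
dec:    3  1  3  3  2  2  1
Best peak at i=4 (value 17): inc=3, dec=3, length 3+3−1 = 5.

5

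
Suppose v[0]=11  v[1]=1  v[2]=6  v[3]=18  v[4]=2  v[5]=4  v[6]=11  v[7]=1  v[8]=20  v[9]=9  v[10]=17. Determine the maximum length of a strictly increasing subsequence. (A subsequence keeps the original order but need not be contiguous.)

Let dp[i] be the length of the longest such subsequence ending at index i:
i:      0  1  2  3  4  5  6  7  8  9 10
v[i]:  11  1  6 18  2  4 11  1 20  9 17
dp:     1  1  2  3  2  3  4  1  5  4  5
Maximum dp value is 5.

5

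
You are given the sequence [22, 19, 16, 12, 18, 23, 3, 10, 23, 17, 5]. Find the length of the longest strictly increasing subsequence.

Let dp[i] be the length of the longest such subsequence ending at index i:
i:      1  2  3  4  5  6  7  8  9 10 11
a[i]:  22 19 16 12 18 23  3 10 23 17  5
dp:     1  1  1  1  2  3  1  2  3  3  2
Maximum dp value is 3.

3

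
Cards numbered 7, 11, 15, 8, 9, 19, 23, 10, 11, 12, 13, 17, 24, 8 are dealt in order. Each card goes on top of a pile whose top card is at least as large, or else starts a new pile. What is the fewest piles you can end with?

9

Place each on the leftmost legal pile:
7 → new pile 1 (tops now [7])
11 → new pile 2 (tops now [7, 11])
15 → new pile 3 (tops now [7, 11, 15])
8 → pile 2 (tops now [7, 8, 15])
9 → pile 3 (tops now [7, 8, 9])
19 → new pile 4 (tops now [7, 8, 9, 19])
23 → new pile 5 (tops now [7, 8, 9, 19, 23])
10 → pile 4 (tops now [7, 8, 9, 10, 23])
11 → pile 5 (tops now [7, 8, 9, 10, 11])
12 → new pile 6 (tops now [7, 8, 9, 10, 11, 12])
13 → new pile 7 (tops now [7, 8, 9, 10, 11, 12, 13])
17 → new pile 8 (tops now [7, 8, 9, 10, 11, 12, 13, 17])
24 → new pile 9 (tops now [7, 8, 9, 10, 11, 12, 13, 17, 24])
8 → pile 2 (tops now [7, 8, 9, 10, 11, 12, 13, 17, 24])
Nine piles.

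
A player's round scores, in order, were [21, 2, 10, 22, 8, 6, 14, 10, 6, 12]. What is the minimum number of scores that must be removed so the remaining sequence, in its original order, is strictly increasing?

6

Fewest deletions = n − (longest strictly increasing subsequence).
Patience tails:
21 → extends → [21]
2 → replaces 21 → [2]
10 → extends → [2, 10]
22 → extends → [2, 10, 22]
8 → replaces 10 → [2, 8, 22]
6 → replaces 8 → [2, 6, 22]
14 → replaces 22 → [2, 6, 14]
10 → replaces 14 → [2, 6, 10]
6 → already a tail → [2, 6, 10]
12 → extends → [2, 6, 10, 12]
Longest strictly increasing subsequence has length 4, so deletions = 10 − 4 = 6.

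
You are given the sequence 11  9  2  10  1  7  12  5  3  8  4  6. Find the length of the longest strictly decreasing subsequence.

5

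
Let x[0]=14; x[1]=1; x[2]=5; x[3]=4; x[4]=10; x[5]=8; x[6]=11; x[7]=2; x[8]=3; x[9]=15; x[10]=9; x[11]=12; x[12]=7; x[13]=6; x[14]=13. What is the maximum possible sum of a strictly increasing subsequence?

52

Let S[i] be the best sum of a strictly increasing subsequence ending at i:
i:      0  1  2  3  4  5  6  7  8  9 10 11 12 13 14
x[i]:  14  1  5  4 10  8 11  2  3 15  9 12  7  6 13
S:     14  1  6  5 16 14 27  3  6 42 23 39 13 12 52
Maximum is 52 (e.g. 1 + 5 + 10 + 11 + 12 + 13).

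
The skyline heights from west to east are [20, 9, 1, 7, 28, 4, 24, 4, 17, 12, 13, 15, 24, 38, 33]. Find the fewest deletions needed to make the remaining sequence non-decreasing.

7

Fewest deletions = n − (longest non-decreasing subsequence).
i:      1  2  3  4  5  6  7  8  9 10 11 12 13 14 15
a[i]:  20  9  1  7 28  4 24  4 17 12 13 15 24 38 33
dp:     1  1  1  2  3  2  3  3  4  4  5  6  7  8  8
max dp = 8, so deletions = 15 − 8 = 7.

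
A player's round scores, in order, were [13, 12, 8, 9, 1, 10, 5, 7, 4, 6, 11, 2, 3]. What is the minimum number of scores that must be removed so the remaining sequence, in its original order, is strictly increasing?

Fewest deletions = n − (longest strictly increasing subsequence).
Patience tails:
13 → extends → [13]
12 → replaces 13 → [12]
8 → replaces 12 → [8]
9 → extends → [8, 9]
1 → replaces 8 → [1, 9]
10 → extends → [1, 9, 10]
5 → replaces 9 → [1, 5, 10]
7 → replaces 10 → [1, 5, 7]
4 → replaces 5 → [1, 4, 7]
6 → replaces 7 → [1, 4, 6]
11 → extends → [1, 4, 6, 11]
2 → replaces 4 → [1, 2, 6, 11]
3 → replaces 6 → [1, 2, 3, 11]
Longest strictly increasing subsequence has length 4, so deletions = 13 − 4 = 9.

9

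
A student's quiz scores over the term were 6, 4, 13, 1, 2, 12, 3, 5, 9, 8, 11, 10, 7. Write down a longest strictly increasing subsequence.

1, 2, 3, 5, 9, 11

Patience tails give the LIS length; then backtrack through the dp parents:
6 → extends → [6]
4 → replaces 6 → [4]
13 → extends → [4, 13]
1 → replaces 4 → [1, 13]
2 → replaces 13 → [1, 2]
12 → extends → [1, 2, 12]
3 → replaces 12 → [1, 2, 3]
5 → extends → [1, 2, 3, 5]
9 → extends → [1, 2, 3, 5, 9]
8 → replaces 9 → [1, 2, 3, 5, 8]
11 → extends → [1, 2, 3, 5, 8, 11]
10 → replaces 11 → [1, 2, 3, 5, 8, 10]
7 → replaces 8 → [1, 2, 3, 5, 7, 10]
Length 6; one witness is 1, 2, 3, 5, 9, 11.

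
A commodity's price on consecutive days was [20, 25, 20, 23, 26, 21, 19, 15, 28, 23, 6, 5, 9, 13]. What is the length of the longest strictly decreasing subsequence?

7

Let dp[i] be the longest strictly decreasing subsequence ending at i:
i:      1  2  3  4  5  6  7  8  9 10 11 12 13 14
a[i]:  20 25 20 23 26 21 19 15 28 23  6  5  9 13
dp:     1  1  2  2  1  3  4  5  1  2  6  7  6  6
Maximum is 7.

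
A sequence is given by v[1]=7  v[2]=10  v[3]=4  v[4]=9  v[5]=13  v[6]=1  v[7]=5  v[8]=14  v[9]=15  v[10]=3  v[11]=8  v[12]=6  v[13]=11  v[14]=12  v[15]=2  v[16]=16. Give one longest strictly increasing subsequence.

7, 10, 13, 14, 15, 16

Patience tails give the LIS length; then backtrack through the dp parents:
7 → extends → [7]
10 → extends → [7, 10]
4 → replaces 7 → [4, 10]
9 → replaces 10 → [4, 9]
13 → extends → [4, 9, 13]
1 → replaces 4 → [1, 9, 13]
5 → replaces 9 → [1, 5, 13]
14 → extends → [1, 5, 13, 14]
15 → extends → [1, 5, 13, 14, 15]
3 → replaces 5 → [1, 3, 13, 14, 15]
8 → replaces 13 → [1, 3, 8, 14, 15]
6 → replaces 8 → [1, 3, 6, 14, 15]
11 → replaces 14 → [1, 3, 6, 11, 15]
12 → replaces 15 → [1, 3, 6, 11, 12]
2 → replaces 3 → [1, 2, 6, 11, 12]
16 → extends → [1, 2, 6, 11, 12, 16]
Length 6; one witness is 7, 10, 13, 14, 15, 16.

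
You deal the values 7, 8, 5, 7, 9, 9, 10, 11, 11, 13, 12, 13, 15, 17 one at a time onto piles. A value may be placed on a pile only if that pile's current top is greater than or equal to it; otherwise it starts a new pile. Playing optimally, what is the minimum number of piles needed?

9

Place each on the leftmost legal pile:
7 → new pile 1 (tops now [7])
8 → new pile 2 (tops now [7, 8])
5 → pile 1 (tops now [5, 8])
7 → pile 2 (tops now [5, 7])
9 → new pile 3 (tops now [5, 7, 9])
9 → pile 3 (tops now [5, 7, 9])
10 → new pile 4 (tops now [5, 7, 9, 10])
11 → new pile 5 (tops now [5, 7, 9, 10, 11])
11 → pile 5 (tops now [5, 7, 9, 10, 11])
13 → new pile 6 (tops now [5, 7, 9, 10, 11, 13])
12 → pile 6 (tops now [5, 7, 9, 10, 11, 12])
13 → new pile 7 (tops now [5, 7, 9, 10, 11, 12, 13])
15 → new pile 8 (tops now [5, 7, 9, 10, 11, 12, 13, 15])
17 → new pile 9 (tops now [5, 7, 9, 10, 11, 12, 13, 15, 17])
Nine piles.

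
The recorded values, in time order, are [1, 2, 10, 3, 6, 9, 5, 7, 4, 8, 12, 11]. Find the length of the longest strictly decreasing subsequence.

Let dp[i] be the longest strictly decreasing subsequence ending at i:
i:      1  2  3  4  5  6  7  8  9 10 11 12
a[i]:   1  2 10  3  6  9  5  7  4  8 12 11
dp:     1  1  1  2  2  2  3  3  4  3  1  2
Maximum is 4.

4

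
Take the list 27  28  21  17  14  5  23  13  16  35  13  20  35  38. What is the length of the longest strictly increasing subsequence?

6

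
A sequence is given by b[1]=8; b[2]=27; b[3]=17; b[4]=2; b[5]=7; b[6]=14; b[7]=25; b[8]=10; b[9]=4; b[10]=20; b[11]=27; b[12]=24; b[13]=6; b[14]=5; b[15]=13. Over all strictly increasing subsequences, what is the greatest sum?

Let S[i] be the best sum of a strictly increasing subsequence ending at i:
i:      1  2  3  4  5  6  7  8  9 10 11 12 13 14 15
b[i]:   8 27 17  2  7 14 25 10  4 20 27 24  6  5 13
S:      8 35 25  2  9 23 50 19  6 45 77 69 12 11 32
Maximum is 77 (e.g. 8 + 17 + 25 + 27).

77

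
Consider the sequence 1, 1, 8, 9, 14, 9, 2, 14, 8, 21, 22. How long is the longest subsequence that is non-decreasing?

8

Track the smallest tail for each achievable length (allowing ties):
1 → extends → [1]
1 → extends → [1, 1]
8 → extends → [1, 1, 8]
9 → extends → [1, 1, 8, 9]
14 → extends → [1, 1, 8, 9, 14]
9 → replaces 14 → [1, 1, 8, 9, 9]
2 → replaces 8 → [1, 1, 2, 9, 9]
14 → extends → [1, 1, 2, 9, 9, 14]
8 → replaces 9 → [1, 1, 2, 8, 9, 14]
21 → extends → [1, 1, 2, 8, 9, 14, 21]
22 → extends → [1, 1, 2, 8, 9, 14, 21, 22]
Eight tails, so the longest non-decreasing subsequence has length 8 (e.g. 1, 1, 8, 9, 14, 14, 21, 22).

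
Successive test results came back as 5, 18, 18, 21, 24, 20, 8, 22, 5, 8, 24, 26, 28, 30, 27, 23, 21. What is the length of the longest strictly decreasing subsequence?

4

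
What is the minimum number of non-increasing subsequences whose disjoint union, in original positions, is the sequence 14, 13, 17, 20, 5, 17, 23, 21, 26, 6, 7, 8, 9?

The minimum number of non-increasing subsequences covering a sequence equals the length of its longest strictly increasing subsequence.
LIS length is 5 (e.g. 14, 17, 20, 23, 26), so 5 piles are needed.

5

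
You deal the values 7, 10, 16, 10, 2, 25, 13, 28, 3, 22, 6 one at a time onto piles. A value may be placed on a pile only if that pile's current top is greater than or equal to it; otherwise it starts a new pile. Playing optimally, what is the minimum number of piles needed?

5

Place each on the leftmost legal pile:
7 → new pile 1 (tops now [7])
10 → new pile 2 (tops now [7, 10])
16 → new pile 3 (tops now [7, 10, 16])
10 → pile 2 (tops now [7, 10, 16])
2 → pile 1 (tops now [2, 10, 16])
25 → new pile 4 (tops now [2, 10, 16, 25])
13 → pile 3 (tops now [2, 10, 13, 25])
28 → new pile 5 (tops now [2, 10, 13, 25, 28])
3 → pile 2 (tops now [2, 3, 13, 25, 28])
22 → pile 4 (tops now [2, 3, 13, 22, 28])
6 → pile 3 (tops now [2, 3, 6, 22, 28])
Five piles.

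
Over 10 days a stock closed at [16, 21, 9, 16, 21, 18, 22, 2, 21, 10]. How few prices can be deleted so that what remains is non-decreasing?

Fewest deletions = n − (longest non-decreasing subsequence).
Patience tails:
16 → extends → [16]
21 → extends → [16, 21]
9 → replaces 16 → [9, 21]
16 → replaces 21 → [9, 16]
21 → extends → [9, 16, 21]
18 → replaces 21 → [9, 16, 18]
22 → extends → [9, 16, 18, 22]
2 → replaces 9 → [2, 16, 18, 22]
21 → replaces 22 → [2, 16, 18, 21]
10 → replaces 16 → [2, 10, 18, 21]
Longest non-decreasing subsequence has length 4, so deletions = 10 − 4 = 6.

6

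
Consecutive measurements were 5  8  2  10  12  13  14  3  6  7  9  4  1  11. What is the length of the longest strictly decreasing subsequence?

Negate each value so 'decreasing' becomes 'increasing', then run patience tails on the negated sequence:
-5 → extends → [-5]
-8 → replaces -5 → [-8]
-2 → extends → [-8, -2]
-10 → replaces -8 → [-10, -2]
-12 → replaces -10 → [-12, -2]
-13 → replaces -12 → [-13, -2]
-14 → replaces -13 → [-14, -2]
-3 → replaces -2 → [-14, -3]
-6 → replaces -3 → [-14, -6]
-7 → replaces -6 → [-14, -7]
-9 → replaces -7 → [-14, -9]
-4 → extends → [-14, -9, -4]
-1 → extends → [-14, -9, -4, -1]
-11 → replaces -9 → [-14, -11, -4, -1]
Four tails, so the longest strictly decreasing subsequence of the original has length 4.

4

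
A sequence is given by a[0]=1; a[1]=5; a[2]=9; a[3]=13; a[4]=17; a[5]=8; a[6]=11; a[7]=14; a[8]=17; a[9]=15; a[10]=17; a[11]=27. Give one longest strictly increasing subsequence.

Patience tails give the LIS length; then backtrack through the dp parents:
1 → extends → [1]
5 → extends → [1, 5]
9 → extends → [1, 5, 9]
13 → extends → [1, 5, 9, 13]
17 → extends → [1, 5, 9, 13, 17]
8 → replaces 9 → [1, 5, 8, 13, 17]
11 → replaces 13 → [1, 5, 8, 11, 17]
14 → replaces 17 → [1, 5, 8, 11, 14]
17 → extends → [1, 5, 8, 11, 14, 17]
15 → replaces 17 → [1, 5, 8, 11, 14, 15]
17 → extends → [1, 5, 8, 11, 14, 15, 17]
27 → extends → [1, 5, 8, 11, 14, 15, 17, 27]
Length 8; one witness is 1, 5, 9, 13, 14, 15, 17, 27.

1, 5, 9, 13, 14, 15, 17, 27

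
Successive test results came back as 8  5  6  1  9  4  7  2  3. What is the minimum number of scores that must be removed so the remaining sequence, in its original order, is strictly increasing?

6

Fewest deletions = n − (longest strictly increasing subsequence).
Patience tails:
8 → extends → [8]
5 → replaces 8 → [5]
6 → extends → [5, 6]
1 → replaces 5 → [1, 6]
9 → extends → [1, 6, 9]
4 → replaces 6 → [1, 4, 9]
7 → replaces 9 → [1, 4, 7]
2 → replaces 4 → [1, 2, 7]
3 → replaces 7 → [1, 2, 3]
Longest strictly increasing subsequence has length 3, so deletions = 9 − 3 = 6.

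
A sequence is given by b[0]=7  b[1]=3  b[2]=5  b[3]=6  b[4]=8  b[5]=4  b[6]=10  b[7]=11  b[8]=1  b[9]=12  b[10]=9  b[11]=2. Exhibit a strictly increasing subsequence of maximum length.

3, 5, 6, 8, 10, 11, 12

Patience tails give the LIS length; then backtrack through the dp parents:
7 → extends → [7]
3 → replaces 7 → [3]
5 → extends → [3, 5]
6 → extends → [3, 5, 6]
8 → extends → [3, 5, 6, 8]
4 → replaces 5 → [3, 4, 6, 8]
10 → extends → [3, 4, 6, 8, 10]
11 → extends → [3, 4, 6, 8, 10, 11]
1 → replaces 3 → [1, 4, 6, 8, 10, 11]
12 → extends → [1, 4, 6, 8, 10, 11, 12]
9 → replaces 10 → [1, 4, 6, 8, 9, 11, 12]
2 → replaces 4 → [1, 2, 6, 8, 9, 11, 12]
Length 7; one witness is 3, 5, 6, 8, 10, 11, 12.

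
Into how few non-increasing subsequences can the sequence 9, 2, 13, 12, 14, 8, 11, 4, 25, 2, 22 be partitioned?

4

Place each on the leftmost legal pile:
9 → new pile 1 (tops now [9])
2 → pile 1 (tops now [2])
13 → new pile 2 (tops now [2, 13])
12 → pile 2 (tops now [2, 12])
14 → new pile 3 (tops now [2, 12, 14])
8 → pile 2 (tops now [2, 8, 14])
11 → pile 3 (tops now [2, 8, 11])
4 → pile 2 (tops now [2, 4, 11])
25 → new pile 4 (tops now [2, 4, 11, 25])
2 → pile 1 (tops now [2, 4, 11, 25])
22 → pile 4 (tops now [2, 4, 11, 22])
Four piles.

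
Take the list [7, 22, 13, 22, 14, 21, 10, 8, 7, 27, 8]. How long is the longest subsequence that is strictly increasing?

5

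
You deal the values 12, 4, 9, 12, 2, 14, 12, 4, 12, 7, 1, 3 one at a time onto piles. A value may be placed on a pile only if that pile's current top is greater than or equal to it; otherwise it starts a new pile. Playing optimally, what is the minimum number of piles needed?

4

Place each on the leftmost legal pile:
12 → new pile 1 (tops now [12])
4 → pile 1 (tops now [4])
9 → new pile 2 (tops now [4, 9])
12 → new pile 3 (tops now [4, 9, 12])
2 → pile 1 (tops now [2, 9, 12])
14 → new pile 4 (tops now [2, 9, 12, 14])
12 → pile 3 (tops now [2, 9, 12, 14])
4 → pile 2 (tops now [2, 4, 12, 14])
12 → pile 3 (tops now [2, 4, 12, 14])
7 → pile 3 (tops now [2, 4, 7, 14])
1 → pile 1 (tops now [1, 4, 7, 14])
3 → pile 2 (tops now [1, 3, 7, 14])
Four piles.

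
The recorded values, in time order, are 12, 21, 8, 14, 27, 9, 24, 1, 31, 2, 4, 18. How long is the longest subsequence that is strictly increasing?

4

Track the smallest tail for each achievable length (strict):
12 → extends → [12]
21 → extends → [12, 21]
8 → replaces 12 → [8, 21]
14 → replaces 21 → [8, 14]
27 → extends → [8, 14, 27]
9 → replaces 14 → [8, 9, 27]
24 → replaces 27 → [8, 9, 24]
1 → replaces 8 → [1, 9, 24]
31 → extends → [1, 9, 24, 31]
2 → replaces 9 → [1, 2, 24, 31]
4 → replaces 24 → [1, 2, 4, 31]
18 → replaces 31 → [1, 2, 4, 18]
Four tails, so the longest strictly increasing subsequence has length 4 (e.g. 12, 21, 27, 31).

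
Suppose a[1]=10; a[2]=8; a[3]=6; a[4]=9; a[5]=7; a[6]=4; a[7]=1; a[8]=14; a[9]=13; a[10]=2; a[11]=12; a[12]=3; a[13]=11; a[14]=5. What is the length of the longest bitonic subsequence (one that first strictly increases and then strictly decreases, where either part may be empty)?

inc[i] = longest strictly increasing subsequence ending at i; dec[i] = longest strictly decreasing subsequence starting at i:
i:      1  2  3  4  5  6  7  8  9 10 11 12 13 14
a[i]:  10  8  6  9  7  4  1 14 13  2 12  3 11  5
inc:    1  1  1  2  2  1  1  3  3  2  3  3  4  4
dec:    5  4  3  4  3  2  1  5  4  1  3  1  2  1
Best peak at i=8 (value 14): inc=3, dec=5, length 3+5−1 = 7.

7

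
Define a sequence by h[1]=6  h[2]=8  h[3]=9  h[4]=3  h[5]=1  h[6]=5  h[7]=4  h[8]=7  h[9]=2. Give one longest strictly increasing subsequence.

6, 8, 9

Patience tails give the LIS length; then backtrack through the dp parents:
6 → extends → [6]
8 → extends → [6, 8]
9 → extends → [6, 8, 9]
3 → replaces 6 → [3, 8, 9]
1 → replaces 3 → [1, 8, 9]
5 → replaces 8 → [1, 5, 9]
4 → replaces 5 → [1, 4, 9]
7 → replaces 9 → [1, 4, 7]
2 → replaces 4 → [1, 2, 7]
Length 3; one witness is 6, 8, 9.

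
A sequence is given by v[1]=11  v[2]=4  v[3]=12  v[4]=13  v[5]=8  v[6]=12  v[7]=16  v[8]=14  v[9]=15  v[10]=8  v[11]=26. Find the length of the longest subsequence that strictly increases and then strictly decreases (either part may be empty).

inc[i] = longest strictly increasing subsequence ending at i; dec[i] = longest strictly decreasing subsequence starting at i:
i:      1  2  3  4  5  6  7  8  9 10 11
v[i]:  11  4 12 13  8 12 16 14 15  8 26
inc:    1  1  2  3  2  3  4  4  5  2  6
dec:    2  1  2  3  1  2  3  2  2  1  1
Best peak at i=7 (value 16): inc=4, dec=3, length 4+3−1 = 6.

6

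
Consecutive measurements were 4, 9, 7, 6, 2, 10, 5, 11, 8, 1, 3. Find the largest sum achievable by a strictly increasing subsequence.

Let S[i] be the best sum of a strictly increasing subsequence ending at i:
i:      1  2  3  4  5  6  7  8  9 10 11
a[i]:   4  9  7  6  2 10  5 11  8  1  3
S:      4 13 11 10  2 23  9 34 19  1  5
Maximum is 34 (e.g. 4 + 9 + 10 + 11).

34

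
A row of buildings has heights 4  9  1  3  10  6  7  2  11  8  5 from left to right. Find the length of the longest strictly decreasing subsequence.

Negate each value so 'decreasing' becomes 'increasing', then run patience tails on the negated sequence:
-4 → extends → [-4]
-9 → replaces -4 → [-9]
-1 → extends → [-9, -1]
-3 → replaces -1 → [-9, -3]
-10 → replaces -9 → [-10, -3]
-6 → replaces -3 → [-10, -6]
-7 → replaces -6 → [-10, -7]
-2 → extends → [-10, -7, -2]
-11 → replaces -10 → [-11, -7, -2]
-8 → replaces -7 → [-11, -8, -2]
-5 → replaces -2 → [-11, -8, -5]
Three tails, so the longest strictly decreasing subsequence of the original has length 3.

3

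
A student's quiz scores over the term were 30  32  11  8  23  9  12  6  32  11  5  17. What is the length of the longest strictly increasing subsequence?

Let dp[i] be the length of the longest such subsequence ending at index i:
i:      1  2  3  4  5  6  7  8  9 10 11 12
a[i]:  30 32 11  8 23  9 12  6 32 11  5 17
dp:     1  2  1  1  2  2  3  1  4  3  1  4
Maximum dp value is 4.

4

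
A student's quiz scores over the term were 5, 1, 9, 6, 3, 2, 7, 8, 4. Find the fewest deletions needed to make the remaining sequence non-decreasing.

5

Fewest deletions = n − (longest non-decreasing subsequence).
i:     1 2 3 4 5 6 7 8 9
a[i]:  5 1 9 6 3 2 7 8 4
dp:    1 1 2 2 2 2 3 4 3
max dp = 4, so deletions = 9 − 4 = 5.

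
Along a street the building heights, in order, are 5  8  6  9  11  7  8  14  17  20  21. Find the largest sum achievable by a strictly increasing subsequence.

105

Let S[i] be the best sum of a strictly increasing subsequence ending at i:
i:       1   2   3   4   5   6   7   8   9  10  11
a[i]:    5   8   6   9  11   7   8  14  17  20  21
S:       5  13  11  22  33  18  26  47  64  84 105
Maximum is 105 (e.g. 5 + 8 + 9 + 11 + 14 + 17 + 20 + 21).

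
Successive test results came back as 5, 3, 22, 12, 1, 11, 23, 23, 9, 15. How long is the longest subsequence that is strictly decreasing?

Negate each value so 'decreasing' becomes 'increasing', then run patience tails on the negated sequence:
-5 → extends → [-5]
-3 → extends → [-5, -3]
-22 → replaces -5 → [-22, -3]
-12 → replaces -3 → [-22, -12]
-1 → extends → [-22, -12, -1]
-11 → replaces -1 → [-22, -12, -11]
-23 → replaces -22 → [-23, -12, -11]
-23 → already a tail → [-23, -12, -11]
-9 → extends → [-23, -12, -11, -9]
-15 → replaces -12 → [-23, -15, -11, -9]
Four tails, so the longest strictly decreasing subsequence of the original has length 4.

4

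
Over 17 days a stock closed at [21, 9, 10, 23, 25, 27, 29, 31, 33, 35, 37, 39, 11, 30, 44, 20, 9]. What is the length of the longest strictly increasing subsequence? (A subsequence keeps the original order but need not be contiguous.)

Track the smallest tail for each achievable length (strict):
21 → extends → [21]
9 → replaces 21 → [9]
10 → extends → [9, 10]
23 → extends → [9, 10, 23]
25 → extends → [9, 10, 23, 25]
27 → extends → [9, 10, 23, 25, 27]
29 → extends → [9, 10, 23, 25, 27, 29]
31 → extends → [9, 10, 23, 25, 27, 29, 31]
33 → extends → [9, 10, 23, 25, 27, 29, 31, 33]
35 → extends → [9, 10, 23, 25, 27, 29, 31, 33, 35]
37 → extends → [9, 10, 23, 25, 27, 29, 31, 33, 35, 37]
39 → extends → [9, 10, 23, 25, 27, 29, 31, 33, 35, 37, 39]
11 → replaces 23 → [9, 10, 11, 25, 27, 29, 31, 33, 35, 37, 39]
30 → replaces 31 → [9, 10, 11, 25, 27, 29, 30, 33, 35, 37, 39]
44 → extends → [9, 10, 11, 25, 27, 29, 30, 33, 35, 37, 39, 44]
20 → replaces 25 → [9, 10, 11, 20, 27, 29, 30, 33, 35, 37, 39, 44]
9 → already a tail → [9, 10, 11, 20, 27, 29, 30, 33, 35, 37, 39, 44]
Twelve tails, so the longest strictly increasing subsequence has length 12 (e.g. 9, 10, 23, 25, 27, 29, 31, 33, 35, 37, 39, 44).

12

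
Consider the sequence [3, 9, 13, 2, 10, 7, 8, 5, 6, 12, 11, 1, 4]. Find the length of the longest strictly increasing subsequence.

Track the smallest tail for each achievable length (strict):
3 → extends → [3]
9 → extends → [3, 9]
13 → extends → [3, 9, 13]
2 → replaces 3 → [2, 9, 13]
10 → replaces 13 → [2, 9, 10]
7 → replaces 9 → [2, 7, 10]
8 → replaces 10 → [2, 7, 8]
5 → replaces 7 → [2, 5, 8]
6 → replaces 8 → [2, 5, 6]
12 → extends → [2, 5, 6, 12]
11 → replaces 12 → [2, 5, 6, 11]
1 → replaces 2 → [1, 5, 6, 11]
4 → replaces 5 → [1, 4, 6, 11]
Four tails, so the longest strictly increasing subsequence has length 4 (e.g. 3, 9, 10, 12).

4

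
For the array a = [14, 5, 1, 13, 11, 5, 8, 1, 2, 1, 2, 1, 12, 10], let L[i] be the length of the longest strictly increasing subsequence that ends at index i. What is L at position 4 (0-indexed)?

dp[i] = 1 + max{dp[j] : j<i, a[j]<a[i]} (or 1 if no such j):
i:      0  1  2  3  4  5  6  7  8  9 10 11 12 13
a[i]:  14  5  1 13 11  5  8  1  2  1  2  1 12 10
dp:     1  1  1  2  2  2  3  1  2  1  2  1  4  4
At index 4 the value is 2.

2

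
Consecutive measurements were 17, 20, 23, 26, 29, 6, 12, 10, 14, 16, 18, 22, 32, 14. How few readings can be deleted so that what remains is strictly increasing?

Fewest deletions = n − (longest strictly increasing subsequence).
Patience tails:
17 → extends → [17]
20 → extends → [17, 20]
23 → extends → [17, 20, 23]
26 → extends → [17, 20, 23, 26]
29 → extends → [17, 20, 23, 26, 29]
6 → replaces 17 → [6, 20, 23, 26, 29]
12 → replaces 20 → [6, 12, 23, 26, 29]
10 → replaces 12 → [6, 10, 23, 26, 29]
14 → replaces 23 → [6, 10, 14, 26, 29]
16 → replaces 26 → [6, 10, 14, 16, 29]
18 → replaces 29 → [6, 10, 14, 16, 18]
22 → extends → [6, 10, 14, 16, 18, 22]
32 → extends → [6, 10, 14, 16, 18, 22, 32]
14 → already a tail → [6, 10, 14, 16, 18, 22, 32]
Longest strictly increasing subsequence has length 7, so deletions = 14 − 7 = 7.

7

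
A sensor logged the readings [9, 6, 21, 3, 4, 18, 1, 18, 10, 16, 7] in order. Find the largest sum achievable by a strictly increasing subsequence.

Let S[i] be the best sum of a strictly increasing subsequence ending at i:
i:      1  2  3  4  5  6  7  8  9 10 11
a[i]:   9  6 21  3  4 18  1 18 10 16  7
S:      9  6 30  3  7 27  1 27 19 35 14
Maximum is 35 (e.g. 9 + 10 + 16).

35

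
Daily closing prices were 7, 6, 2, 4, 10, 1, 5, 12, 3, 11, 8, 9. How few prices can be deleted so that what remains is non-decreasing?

Fewest deletions = n − (longest non-decreasing subsequence).
i:      1  2  3  4  5  6  7  8  9 10 11 12
a[i]:   7  6  2  4 10  1  5 12  3 11  8  9
dp:     1  1  1  2  3  1  3  4  2  4  4  5
max dp = 5, so deletions = 12 − 5 = 7.

7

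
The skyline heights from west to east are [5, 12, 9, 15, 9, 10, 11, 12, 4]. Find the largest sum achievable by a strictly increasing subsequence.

Let S[i] be the best sum of a strictly increasing subsequence ending at i:
i:      1  2  3  4  5  6  7  8  9
a[i]:   5 12  9 15  9 10 11 12  4
S:      5 17 14 32 14 24 35 47  4
Maximum is 47 (e.g. 5 + 9 + 10 + 11 + 12).

47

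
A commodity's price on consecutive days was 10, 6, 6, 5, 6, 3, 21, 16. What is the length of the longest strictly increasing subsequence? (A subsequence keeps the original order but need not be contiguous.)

3

Let dp[i] be the length of the longest such subsequence ending at index i:
i:      1  2  3  4  5  6  7  8
a[i]:  10  6  6  5  6  3 21 16
dp:     1  1  1  1  2  1  3  3
Maximum dp value is 3.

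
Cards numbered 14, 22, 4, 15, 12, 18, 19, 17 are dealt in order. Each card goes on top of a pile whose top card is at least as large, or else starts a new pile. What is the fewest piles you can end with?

4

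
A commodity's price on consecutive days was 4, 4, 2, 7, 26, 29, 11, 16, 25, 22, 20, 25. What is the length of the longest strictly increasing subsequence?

6

Track the smallest tail for each achievable length (strict):
4 → extends → [4]
4 → already a tail → [4]
2 → replaces 4 → [2]
7 → extends → [2, 7]
26 → extends → [2, 7, 26]
29 → extends → [2, 7, 26, 29]
11 → replaces 26 → [2, 7, 11, 29]
16 → replaces 29 → [2, 7, 11, 16]
25 → extends → [2, 7, 11, 16, 25]
22 → replaces 25 → [2, 7, 11, 16, 22]
20 → replaces 22 → [2, 7, 11, 16, 20]
25 → extends → [2, 7, 11, 16, 20, 25]
Six tails, so the longest strictly increasing subsequence has length 6 (e.g. 4, 7, 11, 16, 22, 25).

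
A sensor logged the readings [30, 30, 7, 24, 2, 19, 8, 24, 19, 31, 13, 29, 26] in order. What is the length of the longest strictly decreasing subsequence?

Let dp[i] be the longest strictly decreasing subsequence ending at i:
i:      1  2  3  4  5  6  7  8  9 10 11 12 13
a[i]:  30 30  7 24  2 19  8 24 19 31 13 29 26
dp:     1  1  2  2  3  3  4  2  3  1  4  2  3
Maximum is 4.

4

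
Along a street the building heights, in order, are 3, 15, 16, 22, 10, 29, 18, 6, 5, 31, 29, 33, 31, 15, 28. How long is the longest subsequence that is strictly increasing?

Track the smallest tail for each achievable length (strict):
3 → extends → [3]
15 → extends → [3, 15]
16 → extends → [3, 15, 16]
22 → extends → [3, 15, 16, 22]
10 → replaces 15 → [3, 10, 16, 22]
29 → extends → [3, 10, 16, 22, 29]
18 → replaces 22 → [3, 10, 16, 18, 29]
6 → replaces 10 → [3, 6, 16, 18, 29]
5 → replaces 6 → [3, 5, 16, 18, 29]
31 → extends → [3, 5, 16, 18, 29, 31]
29 → already a tail → [3, 5, 16, 18, 29, 31]
33 → extends → [3, 5, 16, 18, 29, 31, 33]
31 → already a tail → [3, 5, 16, 18, 29, 31, 33]
15 → replaces 16 → [3, 5, 15, 18, 29, 31, 33]
28 → replaces 29 → [3, 5, 15, 18, 28, 31, 33]
Seven tails, so the longest strictly increasing subsequence has length 7 (e.g. 3, 15, 16, 22, 29, 31, 33).

7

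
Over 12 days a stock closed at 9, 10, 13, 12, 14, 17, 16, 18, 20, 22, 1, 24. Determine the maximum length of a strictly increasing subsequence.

Track the smallest tail for each achievable length (strict):
9 → extends → [9]
10 → extends → [9, 10]
13 → extends → [9, 10, 13]
12 → replaces 13 → [9, 10, 12]
14 → extends → [9, 10, 12, 14]
17 → extends → [9, 10, 12, 14, 17]
16 → replaces 17 → [9, 10, 12, 14, 16]
18 → extends → [9, 10, 12, 14, 16, 18]
20 → extends → [9, 10, 12, 14, 16, 18, 20]
22 → extends → [9, 10, 12, 14, 16, 18, 20, 22]
1 → replaces 9 → [1, 10, 12, 14, 16, 18, 20, 22]
24 → extends → [1, 10, 12, 14, 16, 18, 20, 22, 24]
Nine tails, so the longest strictly increasing subsequence has length 9 (e.g. 9, 10, 13, 14, 17, 18, 20, 22, 24).

9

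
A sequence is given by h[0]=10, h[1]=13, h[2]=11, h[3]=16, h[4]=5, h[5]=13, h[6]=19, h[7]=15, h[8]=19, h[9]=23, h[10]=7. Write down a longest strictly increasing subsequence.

Patience tails give the LIS length; then backtrack through the dp parents:
10 → extends → [10]
13 → extends → [10, 13]
11 → replaces 13 → [10, 11]
16 → extends → [10, 11, 16]
5 → replaces 10 → [5, 11, 16]
13 → replaces 16 → [5, 11, 13]
19 → extends → [5, 11, 13, 19]
15 → replaces 19 → [5, 11, 13, 15]
19 → extends → [5, 11, 13, 15, 19]
23 → extends → [5, 11, 13, 15, 19, 23]
7 → replaces 11 → [5, 7, 13, 15, 19, 23]
Length 6; one witness is 10, 11, 13, 15, 19, 23.

10, 11, 13, 15, 19, 23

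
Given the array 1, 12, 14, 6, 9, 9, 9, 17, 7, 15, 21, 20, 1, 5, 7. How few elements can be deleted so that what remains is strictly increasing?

10

Fewest deletions = n − (longest strictly increasing subsequence).
i:      1  2  3  4  5  6  7  8  9 10 11 12 13 14 15
a[i]:   1 12 14  6  9  9  9 17  7 15 21 20  1  5  7
dp:     1  2  3  2  3  3  3  4  3  4  5  5  1  2  3
max dp = 5, so deletions = 15 − 5 = 10.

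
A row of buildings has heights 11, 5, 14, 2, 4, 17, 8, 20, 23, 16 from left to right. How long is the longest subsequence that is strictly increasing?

Let dp[i] be the length of the longest such subsequence ending at index i:
i:      1  2  3  4  5  6  7  8  9 10
a[i]:  11  5 14  2  4 17  8 20 23 16
dp:     1  1  2  1  2  3  3  4  5  4
Maximum dp value is 5.

5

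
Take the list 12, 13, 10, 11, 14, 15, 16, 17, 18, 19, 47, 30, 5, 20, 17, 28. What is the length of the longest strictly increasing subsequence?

Let dp[i] be the length of the longest such subsequence ending at index i:
i:      1  2  3  4  5  6  7  8  9 10 11 12 13 14 15 16
a[i]:  12 13 10 11 14 15 16 17 18 19 47 30  5 20 17 28
dp:     1  2  1  2  3  4  5  6  7  8  9  9  1  9  6 10
Maximum dp value is 10.

10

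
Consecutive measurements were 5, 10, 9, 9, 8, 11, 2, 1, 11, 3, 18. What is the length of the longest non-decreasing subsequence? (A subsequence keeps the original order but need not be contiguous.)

6

Track the smallest tail for each achievable length (allowing ties):
5 → extends → [5]
10 → extends → [5, 10]
9 → replaces 10 → [5, 9]
9 → extends → [5, 9, 9]
8 → replaces 9 → [5, 8, 9]
11 → extends → [5, 8, 9, 11]
2 → replaces 5 → [2, 8, 9, 11]
1 → replaces 2 → [1, 8, 9, 11]
11 → extends → [1, 8, 9, 11, 11]
3 → replaces 8 → [1, 3, 9, 11, 11]
18 → extends → [1, 3, 9, 11, 11, 18]
Six tails, so the longest non-decreasing subsequence has length 6 (e.g. 5, 9, 9, 11, 11, 18).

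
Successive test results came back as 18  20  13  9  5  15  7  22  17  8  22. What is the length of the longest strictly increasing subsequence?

Track the smallest tail for each achievable length (strict):
18 → extends → [18]
20 → extends → [18, 20]
13 → replaces 18 → [13, 20]
9 → replaces 13 → [9, 20]
5 → replaces 9 → [5, 20]
15 → replaces 20 → [5, 15]
7 → replaces 15 → [5, 7]
22 → extends → [5, 7, 22]
17 → replaces 22 → [5, 7, 17]
8 → replaces 17 → [5, 7, 8]
22 → extends → [5, 7, 8, 22]
Four tails, so the longest strictly increasing subsequence has length 4 (e.g. 13, 15, 17, 22).

4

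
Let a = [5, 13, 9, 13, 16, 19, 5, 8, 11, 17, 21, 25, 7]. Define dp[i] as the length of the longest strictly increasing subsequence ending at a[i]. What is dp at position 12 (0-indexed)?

2

dp[i] = 1 + max{dp[j] : j<i, a[j]<a[i]} (or 1 if no such j):
i:      0  1  2  3  4  5  6  7  8  9 10 11 12
a[i]:   5 13  9 13 16 19  5  8 11 17 21 25  7
dp:     1  2  2  3  4  5  1  2  3  5  6  7  2
At index 12 the value is 2.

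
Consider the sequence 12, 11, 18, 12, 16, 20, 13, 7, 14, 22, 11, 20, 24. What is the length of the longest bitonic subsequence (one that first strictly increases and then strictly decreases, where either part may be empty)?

inc[i] = longest strictly increasing subsequence ending at i; dec[i] = longest strictly decreasing subsequence starting at i:
i:      1  2  3  4  5  6  7  8  9 10 11 12 13
a[i]:  12 11 18 12 16 20 13  7 14 22 11 20 24
inc:    1  1  2  2  3  4  3  1  4  5  2  5  6
dec:    3  2  4  2  3  3  2  1  2  2  1  1  1
Best peak at i=6 (value 20): inc=4, dec=3, length 4+3−1 = 6.

6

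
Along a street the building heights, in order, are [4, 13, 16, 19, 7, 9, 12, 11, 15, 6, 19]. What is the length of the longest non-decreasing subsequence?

Track the smallest tail for each achievable length (allowing ties):
4 → extends → [4]
13 → extends → [4, 13]
16 → extends → [4, 13, 16]
19 → extends → [4, 13, 16, 19]
7 → replaces 13 → [4, 7, 16, 19]
9 → replaces 16 → [4, 7, 9, 19]
12 → replaces 19 → [4, 7, 9, 12]
11 → replaces 12 → [4, 7, 9, 11]
15 → extends → [4, 7, 9, 11, 15]
6 → replaces 7 → [4, 6, 9, 11, 15]
19 → extends → [4, 6, 9, 11, 15, 19]
Six tails, so the longest non-decreasing subsequence has length 6 (e.g. 4, 7, 9, 12, 15, 19).

6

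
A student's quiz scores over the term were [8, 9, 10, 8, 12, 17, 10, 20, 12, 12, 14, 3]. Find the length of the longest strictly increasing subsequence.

6

Track the smallest tail for each achievable length (strict):
8 → extends → [8]
9 → extends → [8, 9]
10 → extends → [8, 9, 10]
8 → already a tail → [8, 9, 10]
12 → extends → [8, 9, 10, 12]
17 → extends → [8, 9, 10, 12, 17]
10 → already a tail → [8, 9, 10, 12, 17]
20 → extends → [8, 9, 10, 12, 17, 20]
12 → already a tail → [8, 9, 10, 12, 17, 20]
12 → already a tail → [8, 9, 10, 12, 17, 20]
14 → replaces 17 → [8, 9, 10, 12, 14, 20]
3 → replaces 8 → [3, 9, 10, 12, 14, 20]
Six tails, so the longest strictly increasing subsequence has length 6 (e.g. 8, 9, 10, 12, 17, 20).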